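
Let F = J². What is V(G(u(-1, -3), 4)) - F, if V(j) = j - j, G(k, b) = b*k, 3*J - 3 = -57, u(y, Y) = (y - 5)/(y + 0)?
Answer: -324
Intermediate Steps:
u(y, Y) = (-5 + y)/y
J = -18 (J = 1 + (⅓)*(-57) = 1 - 19 = -18)
V(j) = 0
F = 324 (F = (-18)² = 324)
V(G(u(-1, -3), 4)) - F = 0 - 1*324 = 0 - 324 = -324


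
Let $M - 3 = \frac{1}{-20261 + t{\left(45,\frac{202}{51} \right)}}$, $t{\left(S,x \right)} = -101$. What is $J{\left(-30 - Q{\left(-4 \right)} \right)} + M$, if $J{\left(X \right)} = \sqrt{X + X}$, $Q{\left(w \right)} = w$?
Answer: $\frac{61085}{20362} + 2 i \sqrt{13} \approx 3.0 + 7.2111 i$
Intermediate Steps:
$J{\left(X \right)} = \sqrt{2} \sqrt{X}$ ($J{\left(X \right)} = \sqrt{2 X} = \sqrt{2} \sqrt{X}$)
$M = \frac{61085}{20362}$ ($M = 3 + \frac{1}{-20261 - 101} = 3 + \frac{1}{-20362} = 3 - \frac{1}{20362} = \frac{61085}{20362} \approx 3.0$)
$J{\left(-30 - Q{\left(-4 \right)} \right)} + M = \sqrt{2} \sqrt{-30 - -4} + \frac{61085}{20362} = \sqrt{2} \sqrt{-30 + 4} + \frac{61085}{20362} = \sqrt{2} \sqrt{-26} + \frac{61085}{20362} = \sqrt{2} i \sqrt{26} + \frac{61085}{20362} = 2 i \sqrt{13} + \frac{61085}{20362} = \frac{61085}{20362} + 2 i \sqrt{13}$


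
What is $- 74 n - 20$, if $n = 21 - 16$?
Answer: $-390$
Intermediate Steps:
$n = 5$
$- 74 n - 20 = \left(-74\right) 5 - 20 = -370 - 20 = -390$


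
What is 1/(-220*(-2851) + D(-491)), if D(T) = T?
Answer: 1/626729 ≈ 1.5956e-6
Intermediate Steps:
1/(-220*(-2851) + D(-491)) = 1/(-220*(-2851) - 491) = 1/(627220 - 491) = 1/626729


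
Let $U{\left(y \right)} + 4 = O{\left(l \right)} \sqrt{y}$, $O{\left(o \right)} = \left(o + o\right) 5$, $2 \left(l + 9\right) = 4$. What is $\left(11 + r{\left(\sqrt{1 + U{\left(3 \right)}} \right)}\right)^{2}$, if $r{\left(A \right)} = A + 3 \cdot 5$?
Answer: $\left(26 + i \sqrt{3 + 70 \sqrt{3}}\right)^{2} \approx 551.76 + 579.62 i$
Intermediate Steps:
$l = -7$ ($l = -9 + \frac{1}{2} \cdot 4 = -9 + 2 = -7$)
$O{\left(o \right)} = 10 o$ ($O{\left(o \right)} = 2 o 5 = 10 o$)
$U{\left(y \right)} = -4 - 70 \sqrt{y}$ ($U{\left(y \right)} = -4 + 10 \left(-7\right) \sqrt{y} = -4 - 70 \sqrt{y}$)
$r{\left(A \right)} = 15 + A$ ($r{\left(A \right)} = A + 15 = 15 + A$)
$\left(11 + r{\left(\sqrt{1 + U{\left(3 \right)}} \right)}\right)^{2} = \left(11 + \left(15 + \sqrt{1 - \left(4 + 70 \sqrt{3}\right)}\right)\right)^{2} = \left(11 + \left(15 + \sqrt{-3 - 70 \sqrt{3}}\right)\right)^{2} = \left(26 + \sqrt{-3 - 70 \sqrt{3}}\right)^{2}$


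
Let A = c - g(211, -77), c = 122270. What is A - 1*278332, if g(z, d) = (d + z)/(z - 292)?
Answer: -12640888/81 ≈ -1.5606e+5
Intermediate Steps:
g(z, d) = (d + z)/(-292 + z)
A = 9904004/81 (A = 122270 - (-77 + 211)/(-292 + 211) = 122270 - 134/(-81) = 122270 - (-1)*134/81 = 122270 - 1*(-134/81) = 122270 + 134/81 = 9904004/81 ≈ 1.2227e+5)
A - 1*278332 = 9904004/81 - 1*278332 = 9904004/81 - 278332 = -12640888/81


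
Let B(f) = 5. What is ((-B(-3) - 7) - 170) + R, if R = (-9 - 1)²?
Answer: -82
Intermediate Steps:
R = 100 (R = (-10)² = 100)
((-B(-3) - 7) - 170) + R = ((-1*5 - 7) - 170) + 100 = ((-5 - 7) - 170) + 100 = (-12 - 170) + 100 = -182 + 100 = -82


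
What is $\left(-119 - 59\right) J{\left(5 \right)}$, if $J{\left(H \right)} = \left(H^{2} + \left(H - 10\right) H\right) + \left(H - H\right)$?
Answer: $0$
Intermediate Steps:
$J{\left(H \right)} = H^{2} + H \left(-10 + H\right)$ ($J{\left(H \right)} = \left(H^{2} + \left(-10 + H\right) H\right) + 0 = \left(H^{2} + H \left(-10 + H\right)\right) + 0 = H^{2} + H \left(-10 + H\right)$)
$\left(-119 - 59\right) J{\left(5 \right)} = \left(-119 - 59\right) 2 \cdot 5 \left(-5 + 5\right) = - 178 \cdot 2 \cdot 5 \cdot 0 = \left(-178\right) 0 = 0$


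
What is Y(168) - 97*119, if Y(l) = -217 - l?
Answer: -11928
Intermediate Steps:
Y(168) - 97*119 = (-217 - 1*168) - 97*119 = (-217 - 168) - 11543 = -385 - 11543 = -11928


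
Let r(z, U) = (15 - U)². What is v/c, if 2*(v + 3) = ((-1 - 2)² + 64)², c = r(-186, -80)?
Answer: 5323/18050 ≈ 0.29490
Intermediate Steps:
c = 9025 (c = (-15 - 80)² = (-95)² = 9025)
v = 5323/2 (v = -3 + ((-1 - 2)² + 64)²/2 = -3 + ((-3)² + 64)²/2 = -3 + (9 + 64)²/2 = -3 + (½)*73² = -3 + (½)*5329 = -3 + 5329/2 = 5323/2 ≈ 2661.5)
v/c = (5323/2)/9025 = (5323/2)*(1/9025) = 5323/18050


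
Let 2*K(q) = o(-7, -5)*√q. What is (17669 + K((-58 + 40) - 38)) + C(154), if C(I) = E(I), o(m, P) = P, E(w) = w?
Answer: 17823 - 5*I*√14 ≈ 17823.0 - 18.708*I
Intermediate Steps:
C(I) = I
K(q) = -5*√q/2 (K(q) = (-5*√q)/2 = -5*√q/2)
(17669 + K((-58 + 40) - 38)) + C(154) = (17669 - 5*√((-58 + 40) - 38)/2) + 154 = (17669 - 5*√(-18 - 38)/2) + 154 = (17669 - 5*I*√14) + 154 = 17823 - 5*I*√14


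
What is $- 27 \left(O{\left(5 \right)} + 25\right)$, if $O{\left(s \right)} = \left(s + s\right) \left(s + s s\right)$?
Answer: $-8775$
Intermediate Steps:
$O{\left(s \right)} = 2 s \left(s + s^{2}\right)$
$- 27 \left(O{\left(5 \right)} + 25\right) = - 27 \left(2 \cdot 5^{2} \left(1 + 5\right) + 25\right) = - 27 \left(2 \cdot 25 \cdot 6 + 25\right) = - 27 \left(300 + 25\right) = \left(-27\right) 325 = -8775$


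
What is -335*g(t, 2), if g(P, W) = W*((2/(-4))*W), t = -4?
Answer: 670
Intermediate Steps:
g(P, W) = -W²/2 (g(P, W) = W*((2*(-¼))*W) = W*(-W/2) = -W²/2)
-335*g(t, 2) = -(-335)*2²/2 = -(-335)*4/2 = -335*(-2) = 670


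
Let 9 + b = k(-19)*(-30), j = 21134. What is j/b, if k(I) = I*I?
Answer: -21134/10839 ≈ -1.9498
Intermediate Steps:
k(I) = I²
b = -10839 (b = -9 + (-19)²*(-30) = -9 + 361*(-30) = -9 - 10830 = -10839)
j/b = 21134/(-10839) = 21134*(-1/10839) = -21134/10839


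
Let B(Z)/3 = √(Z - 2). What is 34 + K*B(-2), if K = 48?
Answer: 34 + 288*I ≈ 34.0 + 288.0*I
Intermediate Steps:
B(Z) = 3*√(-2 + Z) (B(Z) = 3*√(Z - 2) = 3*√(-2 + Z))
34 + K*B(-2) = 34 + 48*(3*√(-2 - 2)) = 34 + 48*(3*√(-4)) = 34 + 48*(3*(2*I)) = 34 + 48*(6*I) = 34 + 288*I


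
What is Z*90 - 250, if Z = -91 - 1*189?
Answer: -25450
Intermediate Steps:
Z = -280 (Z = -91 - 189 = -280)
Z*90 - 250 = -280*90 - 250 = -25200 - 250 = -25450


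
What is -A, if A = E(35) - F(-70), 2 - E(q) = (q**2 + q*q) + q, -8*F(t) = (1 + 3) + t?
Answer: 9965/4 ≈ 2491.3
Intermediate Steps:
F(t) = -1/2 - t/8 (F(t) = -((1 + 3) + t)/8 = -(4 + t)/8 = -1/2 - t/8)
E(q) = 2 - q - 2*q**2 (E(q) = 2 - ((q**2 + q*q) + q) = 2 - ((q**2 + q**2) + q) = 2 - (2*q**2 + q) = 2 - (q + 2*q**2) = 2 + (-q - 2*q**2) = 2 - q - 2*q**2)
A = -9965/4 (A = (2 - 1*35 - 2*35**2) - (-1/2 - 1/8*(-70)) = (2 - 35 - 2*1225) - (-1/2 + 35/4) = (2 - 35 - 2450) - 1*33/4 = -2483 - 33/4 = -9965/4 ≈ -2491.3)
-A = -1*(-9965/4) = 9965/4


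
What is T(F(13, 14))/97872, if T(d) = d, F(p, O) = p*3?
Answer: 13/32624 ≈ 0.00039848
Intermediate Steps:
F(p, O) = 3*p
T(F(13, 14))/97872 = (3*13)/97872 = 39*(1/97872) = 13/32624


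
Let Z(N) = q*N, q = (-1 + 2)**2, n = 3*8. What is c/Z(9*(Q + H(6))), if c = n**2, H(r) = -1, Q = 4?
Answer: 64/3 ≈ 21.333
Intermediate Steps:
n = 24
q = 1 (q = 1**2 = 1)
Z(N) = N (Z(N) = 1*N = N)
c = 576 (c = 24**2 = 576)
c/Z(9*(Q + H(6))) = 576/((9*(4 - 1))) = 576/((9*3)) = 576/27 = 576*(1/27) = 64/3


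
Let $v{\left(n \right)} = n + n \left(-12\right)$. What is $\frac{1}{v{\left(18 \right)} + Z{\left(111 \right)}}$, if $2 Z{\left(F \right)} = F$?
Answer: $- \frac{2}{285} \approx -0.0070175$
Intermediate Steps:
$Z{\left(F \right)} = \frac{F}{2}$
$v{\left(n \right)} = - 11 n$ ($v{\left(n \right)} = n - 12 n = - 11 n$)
$\frac{1}{v{\left(18 \right)} + Z{\left(111 \right)}} = \frac{1}{\left(-11\right) 18 + \frac{1}{2} \cdot 111} = \frac{1}{-198 + \frac{111}{2}} = \frac{1}{- \frac{285}{2}} = - \frac{2}{285}$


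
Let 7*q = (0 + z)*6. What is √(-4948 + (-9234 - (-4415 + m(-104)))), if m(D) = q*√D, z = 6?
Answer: √(-478583 - 504*I*√26)/7 ≈ 0.26534 - 98.828*I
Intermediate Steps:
q = 36/7 (q = ((0 + 6)*6)/7 = (6*6)/7 = (⅐)*36 = 36/7 ≈ 5.1429)
m(D) = 36*√D/7
√(-4948 + (-9234 - (-4415 + m(-104)))) = √(-4948 + (-9234 - (-4415 + 36*√(-104)/7))) = √(-4948 + (-9234 - (-4415 + 36*(2*I*√26)/7))) = √(-4948 + (-9234 - (-4415 + 72*I*√26/7))) = √(-4948 + (-9234 + (4415 - 72*I*√26/7))) = √(-4948 + (-4819 - 72*I*√26/7)) = √(-9767 - 72*I*√26/7)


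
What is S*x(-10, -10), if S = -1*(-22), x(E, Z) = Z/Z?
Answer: 22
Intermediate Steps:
x(E, Z) = 1
S = 22
S*x(-10, -10) = 22*1 = 22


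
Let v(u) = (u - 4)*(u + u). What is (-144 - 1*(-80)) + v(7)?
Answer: -22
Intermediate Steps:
v(u) = 2*u*(-4 + u) (v(u) = (-4 + u)*(2*u) = 2*u*(-4 + u))
(-144 - 1*(-80)) + v(7) = (-144 - 1*(-80)) + 2*7*(-4 + 7) = (-144 + 80) + 2*7*3 = -64 + 42 = -22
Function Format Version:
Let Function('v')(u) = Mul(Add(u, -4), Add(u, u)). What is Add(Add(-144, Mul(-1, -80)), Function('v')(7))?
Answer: -22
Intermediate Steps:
Function('v')(u) = Mul(2, u, Add(-4, u)) (Function('v')(u) = Mul(Add(-4, u), Mul(2, u)) = Mul(2, u, Add(-4, u)))
Add(Add(-144, Mul(-1, -80)), Function('v')(7)) = Add(Add(-144, Mul(-1, -80)), Mul(2, 7, Add(-4, 7))) = Add(Add(-144, 80), Mul(2, 7, 3)) = Add(-64, 42) = -22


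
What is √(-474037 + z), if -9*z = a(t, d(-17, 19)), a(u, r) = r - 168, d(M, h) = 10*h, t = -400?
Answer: I*√4266355/3 ≈ 688.5*I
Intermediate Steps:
a(u, r) = -168 + r
z = -22/9 (z = -(-168 + 10*19)/9 = -(-168 + 190)/9 = -⅑*22 = -22/9 ≈ -2.4444)
√(-474037 + z) = √(-474037 - 22/9) = √(-4266355/9) = I*√4266355/3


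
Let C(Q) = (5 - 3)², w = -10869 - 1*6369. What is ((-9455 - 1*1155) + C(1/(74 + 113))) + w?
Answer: -27844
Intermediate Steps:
w = -17238 (w = -10869 - 6369 = -17238)
C(Q) = 4 (C(Q) = 2² = 4)
((-9455 - 1*1155) + C(1/(74 + 113))) + w = ((-9455 - 1*1155) + 4) - 17238 = ((-9455 - 1155) + 4) - 17238 = (-10610 + 4) - 17238 = -10606 - 17238 = -27844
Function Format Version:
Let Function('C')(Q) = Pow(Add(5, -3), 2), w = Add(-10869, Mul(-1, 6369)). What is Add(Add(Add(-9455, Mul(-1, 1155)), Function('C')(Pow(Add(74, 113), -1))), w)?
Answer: -27844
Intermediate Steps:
w = -17238 (w = Add(-10869, -6369) = -17238)
Function('C')(Q) = 4 (Function('C')(Q) = Pow(2, 2) = 4)
Add(Add(Add(-9455, Mul(-1, 1155)), Function('C')(Pow(Add(74, 113), -1))), w) = Add(Add(Add(-9455, Mul(-1, 1155)), 4), -17238) = Add(Add(Add(-9455, -1155), 4), -17238) = Add(Add(-10610, 4), -17238) = Add(-10606, -17238) = -27844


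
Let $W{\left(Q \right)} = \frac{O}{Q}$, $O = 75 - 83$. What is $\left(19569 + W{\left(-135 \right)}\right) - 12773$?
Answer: $\frac{917468}{135} \approx 6796.1$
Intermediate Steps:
$O = -8$ ($O = 75 - 83 = -8$)
$W{\left(Q \right)} = - \frac{8}{Q}$
$\left(19569 + W{\left(-135 \right)}\right) - 12773 = \left(19569 - \frac{8}{-135}\right) - 12773 = \left(19569 - - \frac{8}{135}\right) - 12773 = \left(19569 + \frac{8}{135}\right) - 12773 = \frac{2641823}{135} - 12773 = \frac{917468}{135}$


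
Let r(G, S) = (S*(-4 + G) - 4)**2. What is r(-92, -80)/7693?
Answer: 58920976/7693 ≈ 7659.0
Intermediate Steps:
r(G, S) = (-4 + S*(-4 + G))**2
r(-92, -80)/7693 = (4 + 4*(-80) - 1*(-92)*(-80))**2/7693 = (4 - 320 - 7360)**2*(1/7693) = (-7676)**2*(1/7693) = 58920976*(1/7693) = 58920976/7693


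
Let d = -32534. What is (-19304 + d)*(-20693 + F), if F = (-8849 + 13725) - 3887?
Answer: 1021415952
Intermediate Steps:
F = 989 (F = 4876 - 3887 = 989)
(-19304 + d)*(-20693 + F) = (-19304 - 32534)*(-20693 + 989) = -51838*(-19704) = 1021415952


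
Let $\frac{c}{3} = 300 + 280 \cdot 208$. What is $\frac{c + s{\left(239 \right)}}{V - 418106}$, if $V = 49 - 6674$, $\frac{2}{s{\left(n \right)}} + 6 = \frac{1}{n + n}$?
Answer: $- \frac{503501584}{1217703777} \approx -0.41348$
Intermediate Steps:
$s{\left(n \right)} = \frac{2}{-6 + \frac{1}{2 n}}$ ($s{\left(n \right)} = \frac{2}{-6 + \frac{1}{n + n}} = \frac{2}{-6 + \frac{1}{2 n}}$)
$V = -6625$ ($V = 49 - 6674 = -6625$)
$c = 175620$ ($c = 3 \left(300 + 280 \cdot 208\right) = 3 \left(300 + 58240\right) = 3 \cdot 58540 = 175620$)
$\frac{c + s{\left(239 \right)}}{V - 418106} = \frac{175620 - \frac{956}{-1 + 12 \cdot 239}}{-6625 - 418106} = \frac{175620 - \frac{956}{-1 + 2868}}{-424731} = \left(175620 - \frac{956}{2867}\right) \left(- \frac{1}{424731}\right) = \frac{503501584}{2867} \left(- \frac{1}{424731}\right) = - \frac{503501584}{1217703777}$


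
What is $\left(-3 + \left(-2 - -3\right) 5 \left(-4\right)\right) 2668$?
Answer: $-61364$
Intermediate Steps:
$\left(-3 + \left(-2 - -3\right) 5 \left(-4\right)\right) 2668 = \left(-3 + \left(-2 + 3\right) 5 \left(-4\right)\right) 2668 = \left(-3 + 1 \cdot 5 \left(-4\right)\right) 2668 = \left(-3 + 5 \left(-4\right)\right) 2668 = \left(-3 - 20\right) 2668 = \left(-23\right) 2668 = -61364$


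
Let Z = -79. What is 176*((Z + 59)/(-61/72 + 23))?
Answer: -4608/29 ≈ -158.90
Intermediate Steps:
176*((Z + 59)/(-61/72 + 23)) = 176*((-79 + 59)/(-61/72 + 23)) = 176*(-20/(-61*1/72 + 23)) = 176*(-20/(-61/72 + 23)) = 176*(-20/1595/72) = 176*(-20*72/1595) = 176*(-288/319) = -4608/29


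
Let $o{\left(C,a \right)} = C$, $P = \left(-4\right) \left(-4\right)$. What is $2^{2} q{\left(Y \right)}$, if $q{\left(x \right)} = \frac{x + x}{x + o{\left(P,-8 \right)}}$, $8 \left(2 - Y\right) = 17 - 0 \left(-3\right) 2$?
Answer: $- \frac{8}{127} \approx -0.062992$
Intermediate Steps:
$P = 16$
$Y = - \frac{1}{8}$ ($Y = 2 - \frac{17 - 0 \left(-3\right) 2}{8} = 2 - \frac{17 - 0 \cdot 2}{8} = 2 - \frac{17 - 0}{8} = 2 - \frac{17 + 0}{8} = 2 - \frac{17}{8} = - \frac{1}{8} \approx -0.125$)
$q{\left(x \right)} = \frac{2 x}{16 + x}$ ($q{\left(x \right)} = \frac{x + x}{x + 16} = \frac{2 x}{16 + x}$)
$2^{2} q{\left(Y \right)} = 2^{2} \cdot 2 \left(- \frac{1}{8}\right) \frac{1}{16 - \frac{1}{8}} = 4 \cdot 2 \left(- \frac{1}{8}\right) \frac{1}{\frac{127}{8}} = 4 \cdot 2 \left(- \frac{1}{8}\right) \frac{8}{127} = 4 \left(- \frac{2}{127}\right) = - \frac{8}{127}$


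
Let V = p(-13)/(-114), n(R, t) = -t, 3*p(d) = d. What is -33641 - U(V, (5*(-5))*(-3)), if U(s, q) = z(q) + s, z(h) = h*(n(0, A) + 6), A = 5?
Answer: -11530885/342 ≈ -33716.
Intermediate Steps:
p(d) = d/3
V = 13/342 (V = ((1/3)*(-13))/(-114) = -13/3*(-1/114) = 13/342 ≈ 0.038012)
z(h) = h (z(h) = h*(-1*5 + 6) = h*(-5 + 6) = h*1 = h)
U(s, q) = q + s
-33641 - U(V, (5*(-5))*(-3)) = -33641 - ((5*(-5))*(-3) + 13/342) = -33641 - (-25*(-3) + 13/342) = -33641 - (75 + 13/342) = -33641 - 1*25663/342 = -33641 - 25663/342 = -11530885/342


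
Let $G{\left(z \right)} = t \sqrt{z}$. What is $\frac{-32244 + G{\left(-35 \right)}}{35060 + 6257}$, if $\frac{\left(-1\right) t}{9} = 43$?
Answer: $- \frac{32244}{41317} - \frac{387 i \sqrt{35}}{41317} \approx -0.78041 - 0.055414 i$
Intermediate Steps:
$t = -387$ ($t = \left(-9\right) 43 = -387$)
$G{\left(z \right)} = - 387 \sqrt{z}$
$\frac{-32244 + G{\left(-35 \right)}}{35060 + 6257} = \frac{-32244 - 387 \sqrt{-35}}{35060 + 6257} = \frac{-32244 - 387 i \sqrt{35}}{41317} = \left(-32244 - 387 i \sqrt{35}\right) \frac{1}{41317} = - \frac{32244}{41317} - \frac{387 i \sqrt{35}}{41317}$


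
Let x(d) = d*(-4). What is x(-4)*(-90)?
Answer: -1440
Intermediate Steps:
x(d) = -4*d
x(-4)*(-90) = -4*(-4)*(-90) = 16*(-90) = -1440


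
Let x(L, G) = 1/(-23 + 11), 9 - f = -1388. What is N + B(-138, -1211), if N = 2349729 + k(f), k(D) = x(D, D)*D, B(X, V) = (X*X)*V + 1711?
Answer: -248531525/12 ≈ -2.0711e+7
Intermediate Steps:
f = 1397 (f = 9 - 1*(-1388) = 9 + 1388 = 1397)
x(L, G) = -1/12 (x(L, G) = 1/(-12) = -1/12)
B(X, V) = 1711 + V*X**2 (B(X, V) = X**2*V + 1711 = V*X**2 + 1711 = 1711 + V*X**2)
k(D) = -D/12
N = 28195351/12 (N = 2349729 - 1/12*1397 = 2349729 - 1397/12 = 28195351/12 ≈ 2.3496e+6)
N + B(-138, -1211) = 28195351/12 + (1711 - 1211*(-138)**2) = 28195351/12 + (1711 - 1211*19044) = 28195351/12 + (1711 - 23062284) = 28195351/12 - 23060573 = -248531525/12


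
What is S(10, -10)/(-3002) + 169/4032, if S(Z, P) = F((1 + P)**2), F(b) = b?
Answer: 90373/6052032 ≈ 0.014933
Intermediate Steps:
S(Z, P) = (1 + P)**2
S(10, -10)/(-3002) + 169/4032 = (1 - 10)**2/(-3002) + 169/4032 = (-9)**2*(-1/3002) + 169*(1/4032) = 81*(-1/3002) + 169/4032 = -81/3002 + 169/4032 = 90373/6052032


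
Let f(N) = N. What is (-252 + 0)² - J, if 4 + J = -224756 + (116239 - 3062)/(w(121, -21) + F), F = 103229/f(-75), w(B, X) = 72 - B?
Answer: 30825062931/106904 ≈ 2.8834e+5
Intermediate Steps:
F = -103229/75 (F = 103229/(-75) = 103229*(-1/75) = -103229/75 ≈ -1376.4)
J = -24036231315/106904 (J = -4 + (-224756 + (116239 - 3062)/((72 - 1*121) - 103229/75)) = -4 + (-224756 + 113177/((72 - 121) - 103229/75)) = -4 + (-224756 + 113177/(-49 - 103229/75)) = -4 + (-224756 + 113177/(-106904/75)) = -4 + (-224756 + 113177*(-75/106904)) = -4 + (-224756 - 8488275/106904) = -4 - 24035803699/106904 = -24036231315/106904 ≈ -2.2484e+5)
(-252 + 0)² - J = (-252 + 0)² - 1*(-24036231315/106904) = (-252)² + 24036231315/106904 = 63504 + 24036231315/106904 = 30825062931/106904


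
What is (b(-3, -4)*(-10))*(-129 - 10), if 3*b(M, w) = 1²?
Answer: 1390/3 ≈ 463.33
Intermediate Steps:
b(M, w) = ⅓ (b(M, w) = (⅓)*1² = (⅓)*1 = ⅓)
(b(-3, -4)*(-10))*(-129 - 10) = ((⅓)*(-10))*(-129 - 10) = -10/3*(-139) = 1390/3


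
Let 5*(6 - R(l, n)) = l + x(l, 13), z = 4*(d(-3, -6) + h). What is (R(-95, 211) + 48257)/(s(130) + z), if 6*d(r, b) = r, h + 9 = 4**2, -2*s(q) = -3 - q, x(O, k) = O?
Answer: 96602/185 ≈ 522.17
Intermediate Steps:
s(q) = 3/2 + q/2 (s(q) = -(-3 - q)/2 = 3/2 + q/2)
h = 7 (h = -9 + 4**2 = -9 + 16 = 7)
d(r, b) = r/6
z = 26 (z = 4*((1/6)*(-3) + 7) = 4*(-1/2 + 7) = 4*(13/2) = 26)
R(l, n) = 6 - 2*l/5 (R(l, n) = 6 - (l + l)/5 = 6 - 2*l/5)
(R(-95, 211) + 48257)/(s(130) + z) = ((6 - 2/5*(-95)) + 48257)/((3/2 + (1/2)*130) + 26) = ((6 + 38) + 48257)/((3/2 + 65) + 26) = (44 + 48257)/(133/2 + 26) = 48301/(185/2) = 48301*(2/185) = 96602/185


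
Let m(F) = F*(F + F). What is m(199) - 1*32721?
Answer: 46481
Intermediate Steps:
m(F) = 2*F² (m(F) = F*(2*F) = 2*F²)
m(199) - 1*32721 = 2*199² - 1*32721 = 2*39601 - 32721 = 79202 - 32721 = 46481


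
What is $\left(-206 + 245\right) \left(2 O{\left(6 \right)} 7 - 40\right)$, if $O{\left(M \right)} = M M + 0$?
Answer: $18096$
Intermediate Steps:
$O{\left(M \right)} = M^{2}$ ($O{\left(M \right)} = M^{2} + 0 = M^{2}$)
$\left(-206 + 245\right) \left(2 O{\left(6 \right)} 7 - 40\right) = \left(-206 + 245\right) \left(2 \cdot 6^{2} \cdot 7 - 40\right) = 39 \left(2 \cdot 36 \cdot 7 - 40\right) = 39 \left(72 \cdot 7 - 40\right) = 39 \left(504 - 40\right) = 39 \cdot 464 = 18096$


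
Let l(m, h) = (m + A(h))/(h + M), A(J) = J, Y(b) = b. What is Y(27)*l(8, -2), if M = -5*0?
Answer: -81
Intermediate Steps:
M = 0
l(m, h) = (h + m)/h (l(m, h) = (m + h)/(h + 0) = (h + m)/h)
Y(27)*l(8, -2) = 27*((-2 + 8)/(-2)) = 27*(-½*6) = 27*(-3) = -81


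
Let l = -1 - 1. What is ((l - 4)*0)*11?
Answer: 0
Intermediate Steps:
l = -2
((l - 4)*0)*11 = ((-2 - 4)*0)*11 = -6*0*11 = 0*11 = 0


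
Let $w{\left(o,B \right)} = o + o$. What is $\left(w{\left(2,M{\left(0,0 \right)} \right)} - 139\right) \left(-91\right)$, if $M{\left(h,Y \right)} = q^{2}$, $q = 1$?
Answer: $12285$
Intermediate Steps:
$M{\left(h,Y \right)} = 1$ ($M{\left(h,Y \right)} = 1^{2} = 1$)
$w{\left(o,B \right)} = 2 o$
$\left(w{\left(2,M{\left(0,0 \right)} \right)} - 139\right) \left(-91\right) = \left(2 \cdot 2 - 139\right) \left(-91\right) = \left(4 - 139\right) \left(-91\right) = \left(-135\right) \left(-91\right) = 12285$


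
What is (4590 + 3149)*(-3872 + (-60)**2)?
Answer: -2105008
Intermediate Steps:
(4590 + 3149)*(-3872 + (-60)**2) = 7739*(-3872 + 3600) = 7739*(-272) = -2105008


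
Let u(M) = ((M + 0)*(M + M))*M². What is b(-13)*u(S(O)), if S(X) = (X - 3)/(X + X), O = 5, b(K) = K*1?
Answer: -26/625 ≈ -0.041600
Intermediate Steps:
b(K) = K
S(X) = (-3 + X)/(2*X) (S(X) = (-3 + X)/((2*X)) = (-3 + X)*(1/(2*X)) = (-3 + X)/(2*X))
u(M) = 2*M⁴ (u(M) = (M*(2*M))*M² = (2*M²)*M² = 2*M⁴)
b(-13)*u(S(O)) = -26*((½)*(-3 + 5)/5)⁴ = -26*((½)*(⅕)*2)⁴ = -26*(⅕)⁴ = -26/625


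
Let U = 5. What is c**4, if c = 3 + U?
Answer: 4096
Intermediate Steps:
c = 8 (c = 3 + 5 = 8)
c**4 = 8**4 = 4096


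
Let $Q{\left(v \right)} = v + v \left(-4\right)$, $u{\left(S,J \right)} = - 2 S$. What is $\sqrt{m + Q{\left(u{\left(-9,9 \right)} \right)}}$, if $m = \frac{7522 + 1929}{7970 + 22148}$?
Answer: $\frac{i \sqrt{35572262}}{814} \approx 7.3271 i$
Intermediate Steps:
$m = \frac{9451}{30118} \approx 0.3138$
$Q{\left(v \right)} = - 3 v$ ($Q{\left(v \right)} = v - 4 v = - 3 v$)
$\sqrt{m + Q{\left(u{\left(-9,9 \right)} \right)}} = \sqrt{\frac{9451}{30118} - 3 \left(\left(-2\right) \left(-9\right)\right)} = \sqrt{\frac{9451}{30118} - 54} = \sqrt{- \frac{1616921}{30118}} = \frac{i \sqrt{35572262}}{814}$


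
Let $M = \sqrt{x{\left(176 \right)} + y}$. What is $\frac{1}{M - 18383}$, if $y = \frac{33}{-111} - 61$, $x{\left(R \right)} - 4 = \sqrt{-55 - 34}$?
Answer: $\frac{37}{-680171 + \sqrt{37} \sqrt{-2120 + 37 i \sqrt{89}}} \approx -5.44 \cdot 10^{-5} - 2.2476 \cdot 10^{-8} i$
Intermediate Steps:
$x{\left(R \right)} = 4 + i \sqrt{89}$ ($x{\left(R \right)} = 4 + \sqrt{-55 - 34} = 4 + \sqrt{-89} = 4 + i \sqrt{89}$)
$y = - \frac{2268}{37}$ ($y = 33 \left(- \frac{1}{111}\right) - 61 = - \frac{11}{37} - 61 = - \frac{2268}{37} \approx -61.297$)
$M = \sqrt{- \frac{2120}{37} + i \sqrt{89}}$ ($M = \sqrt{\left(4 + i \sqrt{89}\right) - \frac{2268}{37}} = \sqrt{- \frac{2120}{37} + i \sqrt{89}} \approx 0.62107 + 7.5949 i$)
$\frac{1}{M - 18383} = \frac{1}{\frac{\sqrt{-78440 + 1369 i \sqrt{89}}}{37} - 18383} = \frac{1}{-18383 + \frac{\sqrt{-78440 + 1369 i \sqrt{89}}}{37}}$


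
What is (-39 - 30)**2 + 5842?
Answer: 10603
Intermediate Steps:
(-39 - 30)**2 + 5842 = (-69)**2 + 5842 = 4761 + 5842 = 10603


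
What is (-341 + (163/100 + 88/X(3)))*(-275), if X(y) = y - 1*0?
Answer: 1023121/12 ≈ 85260.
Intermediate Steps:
X(y) = y (X(y) = y + 0 = y)
(-341 + (163/100 + 88/X(3)))*(-275) = (-341 + (163/100 + 88/3))*(-275) = (-341 + 9289/300)*(-275) = -93011/300*(-275) = 1023121/12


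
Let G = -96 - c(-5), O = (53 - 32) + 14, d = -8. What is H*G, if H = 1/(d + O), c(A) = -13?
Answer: -83/27 ≈ -3.0741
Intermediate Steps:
O = 35 (O = 21 + 14 = 35)
H = 1/27 (H = 1/(-8 + 35) = 1/27 ≈ 0.037037)
G = -83 (G = -96 - 1*(-13) = -96 + 13 = -83)
H*G = (1/27)*(-83) = -83/27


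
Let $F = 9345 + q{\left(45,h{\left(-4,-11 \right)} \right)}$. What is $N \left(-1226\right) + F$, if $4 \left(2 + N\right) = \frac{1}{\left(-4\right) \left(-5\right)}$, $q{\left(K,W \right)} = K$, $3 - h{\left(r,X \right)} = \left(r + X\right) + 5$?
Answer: $\frac{473067}{40} \approx 11827.0$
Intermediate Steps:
$h{\left(r,X \right)} = -2 - X - r$ ($h{\left(r,X \right)} = 3 - \left(\left(r + X\right) + 5\right) = 3 - \left(\left(X + r\right) + 5\right) = 3 - \left(5 + X + r\right) = -2 - X - r$)
$N = - \frac{159}{80}$ ($N = -2 + \frac{1}{4 \left(\left(-4\right) \left(-5\right)\right)} = -2 + \frac{1}{4 \cdot 20} = -2 + \frac{1}{4} \cdot \frac{1}{20} = -2 + \frac{1}{80} = - \frac{159}{80} \approx -1.9875$)
$F = 9390$ ($F = 9345 + 45 = 9390$)
$N \left(-1226\right) + F = \left(- \frac{159}{80}\right) \left(-1226\right) + 9390 = \frac{97467}{40} + 9390 = \frac{473067}{40}$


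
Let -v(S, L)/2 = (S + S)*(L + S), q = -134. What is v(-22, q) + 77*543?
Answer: 28083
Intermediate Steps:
v(S, L) = -4*S*(L + S) (v(S, L) = -2*(S + S)*(L + S) = -2*2*S*(L + S) = -4*S*(L + S))
v(-22, q) + 77*543 = -4*(-22)*(-134 - 22) + 77*543 = -4*(-22)*(-156) + 41811 = -13728 + 41811 = 28083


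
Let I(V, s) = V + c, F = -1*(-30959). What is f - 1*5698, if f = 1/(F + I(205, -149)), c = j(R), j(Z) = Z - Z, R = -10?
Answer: -177572471/31164 ≈ -5698.0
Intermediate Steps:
j(Z) = 0
c = 0
F = 30959
I(V, s) = V (I(V, s) = V + 0 = V)
f = 1/31164 (f = 1/(30959 + 205) = 1/31164 ≈ 3.2088e-5)
f - 1*5698 = 1/31164 - 1*5698 = 1/31164 - 5698 = -177572471/31164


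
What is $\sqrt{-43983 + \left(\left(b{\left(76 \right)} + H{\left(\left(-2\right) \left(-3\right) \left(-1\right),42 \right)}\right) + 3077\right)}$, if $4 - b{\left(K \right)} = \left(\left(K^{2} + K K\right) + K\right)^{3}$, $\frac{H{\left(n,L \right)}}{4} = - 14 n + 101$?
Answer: $13 i \sqrt{9303114706} \approx 1.2539 \cdot 10^{6} i$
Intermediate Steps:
$H{\left(n,L \right)} = 404 - 56 n$ ($H{\left(n,L \right)} = 4 \left(- 14 n + 101\right) = 4 \left(101 - 14 n\right) = 404 - 56 n$)
$b{\left(K \right)} = 4 - \left(K + 2 K^{2}\right)^{3}$ ($b{\left(K \right)} = 4 - \left(\left(K^{2} + K K\right) + K\right)^{3} = 4 - \left(\left(K^{2} + K^{2}\right) + K\right)^{3} = 4 - \left(2 K^{2} + K\right)^{3} = 4 - \left(K + 2 K^{2}\right)^{3}$)
$\sqrt{-43983 + \left(\left(b{\left(76 \right)} + H{\left(\left(-2\right) \left(-3\right) \left(-1\right),42 \right)}\right) + 3077\right)} = \sqrt{-43983 + \left(\left(\left(4 - 76^{3} \left(1 + 2 \cdot 76\right)^{3}\right) + \left(404 - 56 \left(-2\right) \left(-3\right) \left(-1\right)\right)\right) + 3077\right)} = \sqrt{-43983 + \left(\left(\left(4 - 438976 \left(1 + 152\right)^{3}\right) + \left(404 - 56 \cdot 6 \left(-1\right)\right)\right) + 3077\right)} = \sqrt{-43983 + \left(\left(\left(4 - 438976 \cdot 153^{3}\right) + \left(404 - -336\right)\right) + 3077\right)} = \sqrt{-43983 + \left(\left(\left(4 - 438976 \cdot 3581577\right) + \left(404 + 336\right)\right) + 3077\right)} = \sqrt{-43983 + \left(\left(\left(4 - 1572226345152\right) + 740\right) + 3077\right)} = \sqrt{-43983 + \left(\left(-1572226345148 + 740\right) + 3077\right)} = \sqrt{-43983 + \left(-1572226344408 + 3077\right)} = \sqrt{-43983 - 1572226341331} = \sqrt{-1572226385314} = 13 i \sqrt{9303114706}$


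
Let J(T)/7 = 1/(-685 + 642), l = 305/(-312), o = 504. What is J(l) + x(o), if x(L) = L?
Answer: 21665/43 ≈ 503.84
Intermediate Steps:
l = -305/312 (l = 305*(-1/312) = -305/312 ≈ -0.97756)
J(T) = -7/43 (J(T) = 7/(-685 + 642) = 7/(-43) = 7*(-1/43) = -7/43)
J(l) + x(o) = -7/43 + 504 = 21665/43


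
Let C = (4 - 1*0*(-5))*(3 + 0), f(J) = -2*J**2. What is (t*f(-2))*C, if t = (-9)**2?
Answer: -7776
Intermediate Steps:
t = 81
C = 12 (C = (4 + 0*(-5))*3 = (4 + 0)*3 = 4*3 = 12)
(t*f(-2))*C = (81*(-2*(-2)**2))*12 = (81*(-2*4))*12 = (81*(-8))*12 = -648*12 = -7776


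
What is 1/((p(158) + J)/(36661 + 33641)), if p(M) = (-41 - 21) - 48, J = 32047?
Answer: 70302/31937 ≈ 2.2013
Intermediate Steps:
p(M) = -110 (p(M) = -62 - 48 = -110)
1/((p(158) + J)/(36661 + 33641)) = 1/((-110 + 32047)/(36661 + 33641)) = 1/(31937/70302) = 70302/31937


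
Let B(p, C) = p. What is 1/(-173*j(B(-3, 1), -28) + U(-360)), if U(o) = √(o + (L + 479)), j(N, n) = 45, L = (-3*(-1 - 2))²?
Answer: -1557/12121205 - 2*√2/12121205 ≈ -0.00012869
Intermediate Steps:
L = 81 (L = (-3*(-3))² = 9² = 81)
U(o) = √(560 + o) (U(o) = √(o + (81 + 479)) = √(o + 560) = √(560 + o))
1/(-173*j(B(-3, 1), -28) + U(-360)) = 1/(-173*45 + √(560 - 360)) = 1/(-7785 + √200) = 1/(-7785 + 10*√2)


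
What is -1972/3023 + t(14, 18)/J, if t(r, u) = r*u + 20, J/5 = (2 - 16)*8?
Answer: -120411/105805 ≈ -1.1380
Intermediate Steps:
J = -560 (J = 5*((2 - 16)*8) = 5*(-14*8) = 5*(-112) = -560)
t(r, u) = 20 + r*u
-1972/3023 + t(14, 18)/J = -1972/3023 + (20 + 14*18)/(-560) = -1972*1/3023 + (20 + 252)*(-1/560) = -1972/3023 + 272*(-1/560) = -1972/3023 - 17/35 = -120411/105805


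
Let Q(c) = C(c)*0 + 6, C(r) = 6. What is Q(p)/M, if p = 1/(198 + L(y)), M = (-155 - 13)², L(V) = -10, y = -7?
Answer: 1/4704 ≈ 0.00021259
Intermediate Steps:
M = 28224 (M = (-168)² = 28224)
p = 1/188 (p = 1/(198 - 10) = 1/188 ≈ 0.0053191)
Q(c) = 6 (Q(c) = 6*0 + 6 = 0 + 6 = 6)
Q(p)/M = 6/28224 = 6*(1/28224) = 1/4704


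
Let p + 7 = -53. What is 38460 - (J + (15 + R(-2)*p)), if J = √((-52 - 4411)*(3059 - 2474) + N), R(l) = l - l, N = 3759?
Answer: 38445 - 2*I*√651774 ≈ 38445.0 - 1614.7*I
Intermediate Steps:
R(l) = 0
p = -60 (p = -7 - 53 = -60)
J = 2*I*√651774 (J = √((-52 - 4411)*(3059 - 2474) + 3759) = √(-4463*585 + 3759) = √(-2610855 + 3759) = √(-2607096) = 2*I*√651774 ≈ 1614.7*I)
38460 - (J + (15 + R(-2)*p)) = 38460 - (2*I*√651774 + (15 + 0*(-60))) = 38460 - (2*I*√651774 + (15 + 0)) = 38460 - (2*I*√651774 + 15) = 38460 - (15 + 2*I*√651774) = 38460 + (-15 - 2*I*√651774) = 38445 - 2*I*√651774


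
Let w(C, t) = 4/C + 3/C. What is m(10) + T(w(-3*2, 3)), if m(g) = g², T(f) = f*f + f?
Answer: 3607/36 ≈ 100.19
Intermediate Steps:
w(C, t) = 7/C
T(f) = f + f² (T(f) = f² + f = f + f²)
m(10) + T(w(-3*2, 3)) = 10² + (7/((-3*2)))*(1 + 7/((-3*2))) = 100 + (7/(-6))*(1 + 7/(-6)) = 100 + (7*(-⅙))*(1 + 7*(-⅙)) = 100 - 7*(1 - 7/6)/6 = 100 - 7/6*(-⅙) = 100 + 7/36 = 3607/36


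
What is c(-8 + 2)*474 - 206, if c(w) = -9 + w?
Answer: -7316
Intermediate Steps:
c(-8 + 2)*474 - 206 = (-9 + (-8 + 2))*474 - 206 = (-9 - 6)*474 - 206 = -15*474 - 206 = -7110 - 206 = -7316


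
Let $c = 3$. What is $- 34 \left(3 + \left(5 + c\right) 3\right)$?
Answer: $-918$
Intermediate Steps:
$- 34 \left(3 + \left(5 + c\right) 3\right) = - 34 \left(3 + \left(5 + 3\right) 3\right) = - 34 \left(3 + 8 \cdot 3\right) = - 34 \left(3 + 24\right) = \left(-34\right) 27 = -918$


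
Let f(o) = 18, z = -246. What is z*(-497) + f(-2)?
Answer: 122280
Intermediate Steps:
z*(-497) + f(-2) = -246*(-497) + 18 = 122262 + 18 = 122280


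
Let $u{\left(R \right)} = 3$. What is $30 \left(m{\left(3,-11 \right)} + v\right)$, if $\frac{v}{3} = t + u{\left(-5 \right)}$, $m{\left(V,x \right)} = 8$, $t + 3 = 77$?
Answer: $7170$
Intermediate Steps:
$t = 74$ ($t = -3 + 77 = 74$)
$v = 231$ ($v = 3 \left(74 + 3\right) = 3 \cdot 77 = 231$)
$30 \left(m{\left(3,-11 \right)} + v\right) = 30 \left(8 + 231\right) = 30 \cdot 239 = 7170$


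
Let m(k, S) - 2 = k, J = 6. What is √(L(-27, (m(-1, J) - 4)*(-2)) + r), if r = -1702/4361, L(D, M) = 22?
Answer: 4*√524210/623 ≈ 4.6486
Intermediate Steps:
m(k, S) = 2 + k
r = -1702/4361 (r = -1702*1/4361 = -1702/4361 ≈ -0.39028)
√(L(-27, (m(-1, J) - 4)*(-2)) + r) = √(22 - 1702/4361) = √(94240/4361) = 4*√524210/623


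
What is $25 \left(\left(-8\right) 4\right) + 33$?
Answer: $-767$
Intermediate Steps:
$25 \left(\left(-8\right) 4\right) + 33 = 25 \left(-32\right) + 33 = -800 + 33 = -767$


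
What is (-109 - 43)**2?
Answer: 23104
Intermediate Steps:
(-109 - 43)**2 = (-152)**2 = 23104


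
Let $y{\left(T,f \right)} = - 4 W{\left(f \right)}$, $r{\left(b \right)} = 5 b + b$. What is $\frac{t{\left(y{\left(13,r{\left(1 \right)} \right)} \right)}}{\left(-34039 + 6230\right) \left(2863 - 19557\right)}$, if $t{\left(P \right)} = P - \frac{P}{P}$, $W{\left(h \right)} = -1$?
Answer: $\frac{3}{464243446} \approx 6.4621 \cdot 10^{-9}$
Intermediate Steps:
$r{\left(b \right)} = 6 b$
$y{\left(T,f \right)} = 4$ ($y{\left(T,f \right)} = \left(-4\right) \left(-1\right) = 4$)
$t{\left(P \right)} = -1 + P$ ($t{\left(P \right)} = P - 1 = -1 + P$)
$\frac{t{\left(y{\left(13,r{\left(1 \right)} \right)} \right)}}{\left(-34039 + 6230\right) \left(2863 - 19557\right)} = \frac{-1 + 4}{\left(-34039 + 6230\right) \left(2863 - 19557\right)} = \frac{3}{\left(-27809\right) \left(-16694\right)} = \frac{3}{464243446}$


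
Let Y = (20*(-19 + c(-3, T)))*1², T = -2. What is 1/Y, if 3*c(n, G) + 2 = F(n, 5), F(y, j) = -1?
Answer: -1/400 ≈ -0.0025000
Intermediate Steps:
c(n, G) = -1 (c(n, G) = -⅔ + (⅓)*(-1) = -⅔ - ⅓ = -1)
Y = -400 (Y = (20*(-19 - 1))*1² = (20*(-20))*1 = -400*1 = -400)
1/Y = 1/(-400) = -1/400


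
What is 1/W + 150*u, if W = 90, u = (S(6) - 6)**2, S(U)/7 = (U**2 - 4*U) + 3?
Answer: 132313501/90 ≈ 1.4702e+6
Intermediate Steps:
S(U) = 21 - 28*U + 7*U**2 (S(U) = 7*((U**2 - 4*U) + 3) = 7*(3 + U**2 - 4*U) = 21 - 28*U + 7*U**2)
u = 9801 (u = ((21 - 28*6 + 7*6**2) - 6)**2 = ((21 - 168 + 7*36) - 6)**2 = ((21 - 168 + 252) - 6)**2 = (105 - 6)**2 = 99**2 = 9801)
1/W + 150*u = 1/90 + 150*9801 = 1/90 + 1470150 = 132313501/90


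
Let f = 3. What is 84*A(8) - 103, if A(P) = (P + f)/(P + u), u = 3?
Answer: -19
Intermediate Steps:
A(P) = 1 (A(P) = (P + 3)/(P + 3) = (3 + P)/(3 + P) = 1)
84*A(8) - 103 = 84*1 - 103 = 84 - 103 = -19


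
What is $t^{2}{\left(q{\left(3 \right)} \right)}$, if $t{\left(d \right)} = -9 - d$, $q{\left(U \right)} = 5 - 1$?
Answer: $169$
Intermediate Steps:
$q{\left(U \right)} = 4$
$t^{2}{\left(q{\left(3 \right)} \right)} = \left(-9 - 4\right)^{2} = \left(-13\right)^{2} = 169$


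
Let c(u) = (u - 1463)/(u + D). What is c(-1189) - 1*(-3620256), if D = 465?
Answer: 655266999/181 ≈ 3.6203e+6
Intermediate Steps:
c(u) = (-1463 + u)/(465 + u) (c(u) = (u - 1463)/(u + 465) = (-1463 + u)/(465 + u))
c(-1189) - 1*(-3620256) = (-1463 - 1189)/(465 - 1189) - 1*(-3620256) = -2652/(-724) + 3620256 = -1/724*(-2652) + 3620256 = 663/181 + 3620256 = 655266999/181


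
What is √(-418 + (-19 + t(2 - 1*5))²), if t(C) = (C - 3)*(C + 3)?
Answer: I*√57 ≈ 7.5498*I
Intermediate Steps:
t(C) = (-3 + C)*(3 + C)
√(-418 + (-19 + t(2 - 1*5))²) = √(-418 + (-19 + (-9 + (2 - 1*5)²))²) = √(-418 + (-19 + (-9 + (2 - 5)²))²) = √(-418 + (-19 + (-9 + (-3)²))²) = √(-418 + (-19 + (-9 + 9))²) = √(-418 + (-19 + 0)²) = √(-418 + (-19)²) = √(-418 + 361) = √(-57) = I*√57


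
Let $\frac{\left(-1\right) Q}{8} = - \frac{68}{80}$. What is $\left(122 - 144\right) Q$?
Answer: $- \frac{748}{5} \approx -149.6$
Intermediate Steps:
$Q = \frac{34}{5}$ ($Q = - 8 \left(- \frac{68}{80}\right) = - 8 \left(\left(-68\right) \frac{1}{80}\right) = \left(-8\right) \left(- \frac{17}{20}\right) = \frac{34}{5} \approx 6.8$)
$\left(122 - 144\right) Q = \left(122 - 144\right) \frac{34}{5} = \left(-22\right) \frac{34}{5} = - \frac{748}{5}$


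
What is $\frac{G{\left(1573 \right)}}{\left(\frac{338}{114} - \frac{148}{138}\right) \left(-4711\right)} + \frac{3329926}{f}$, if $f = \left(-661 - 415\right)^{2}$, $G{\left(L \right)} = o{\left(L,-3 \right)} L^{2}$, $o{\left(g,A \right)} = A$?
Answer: $\frac{1884309819878383}{2255345911336} \approx 835.49$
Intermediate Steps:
$G{\left(L \right)} = - 3 L^{2}$
$f = 1157776$ ($f = \left(-1076\right)^{2} = 1157776$)
$\frac{G{\left(1573 \right)}}{\left(\frac{338}{114} - \frac{148}{138}\right) \left(-4711\right)} + \frac{3329926}{f} = \frac{\left(-3\right) 1573^{2}}{\left(\frac{338}{114} - \frac{148}{138}\right) \left(-4711\right)} + \frac{3329926}{1157776} = \frac{\left(-3\right) 2474329}{\left(338 \cdot \frac{1}{114} - \frac{74}{69}\right) \left(-4711\right)} + 3329926 \cdot \frac{1}{1157776} = - \frac{7422987}{\left(\frac{169}{57} - \frac{74}{69}\right) \left(-4711\right)} + \frac{1664963}{578888} = - \frac{7422987}{\frac{827}{437} \left(-4711\right)} + \frac{1664963}{578888} = - \frac{7422987}{- \frac{3895997}{437}} + \frac{1664963}{578888} = \left(-7422987\right) \left(- \frac{437}{3895997}\right) + \frac{1664963}{578888} = \frac{3243845319}{3895997} + \frac{1664963}{578888} = \frac{1884309819878383}{2255345911336}$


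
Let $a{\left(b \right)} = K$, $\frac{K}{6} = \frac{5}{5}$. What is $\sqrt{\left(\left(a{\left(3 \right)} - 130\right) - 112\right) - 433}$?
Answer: $i \sqrt{669} \approx 25.865 i$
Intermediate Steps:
$K = 6$ ($K = 6 \cdot \frac{5}{5} = 6 \cdot 5 \cdot \frac{1}{5} = 6 \cdot 1 = 6$)
$a{\left(b \right)} = 6$
$\sqrt{\left(\left(a{\left(3 \right)} - 130\right) - 112\right) - 433} = \sqrt{\left(\left(6 - 130\right) - 112\right) - 433} = \sqrt{\left(-124 - 112\right) - 433} = \sqrt{-236 - 433} = \sqrt{-669} = i \sqrt{669}$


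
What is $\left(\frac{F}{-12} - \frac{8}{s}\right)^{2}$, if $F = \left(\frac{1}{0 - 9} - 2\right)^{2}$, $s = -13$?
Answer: $\frac{9504889}{159668496} \approx 0.059529$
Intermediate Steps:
$F = \frac{361}{81}$ ($F = \left(\frac{1}{0 - 9} - 2\right)^{2} = \left(\frac{1}{-9} - 2\right)^{2} = \left(- \frac{1}{9} - 2\right)^{2} = \left(- \frac{19}{9}\right)^{2} = \frac{361}{81} \approx 4.4568$)
$\left(\frac{F}{-12} - \frac{8}{s}\right)^{2} = \left(\frac{361}{81 \left(-12\right)} - \frac{8}{-13}\right)^{2} = \left(\frac{361}{81} \left(- \frac{1}{12}\right) - - \frac{8}{13}\right)^{2} = \left(- \frac{361}{972} + \frac{8}{13}\right)^{2} = \left(\frac{3083}{12636}\right)^{2} = \frac{9504889}{159668496}$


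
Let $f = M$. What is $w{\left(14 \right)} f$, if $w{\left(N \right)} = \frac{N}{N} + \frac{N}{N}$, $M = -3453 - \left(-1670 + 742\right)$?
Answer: $-5050$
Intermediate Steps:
$M = -2525$ ($M = -3453 - -928 = -3453 + 928 = -2525$)
$w{\left(N \right)} = 2$ ($w{\left(N \right)} = 1 + 1 = 2$)
$f = -2525$
$w{\left(14 \right)} f = 2 \left(-2525\right) = -5050$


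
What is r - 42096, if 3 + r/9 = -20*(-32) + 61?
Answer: -35814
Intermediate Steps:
r = 6282 (r = -27 + 9*(-20*(-32) + 61) = -27 + 9*(640 + 61) = -27 + 9*701 = -27 + 6309 = 6282)
r - 42096 = 6282 - 42096 = -35814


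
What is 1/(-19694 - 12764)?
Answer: -1/32458 ≈ -3.0809e-5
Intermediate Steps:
1/(-19694 - 12764) = 1/(-32458) = -1/32458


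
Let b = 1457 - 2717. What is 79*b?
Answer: -99540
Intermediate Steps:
b = -1260
79*b = 79*(-1260) = -99540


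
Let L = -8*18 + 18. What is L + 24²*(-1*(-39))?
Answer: 22338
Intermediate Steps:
L = -126 (L = -144 + 18 = -126)
L + 24²*(-1*(-39)) = -126 + 24²*(-1*(-39)) = -126 + 576*39 = -126 + 22464 = 22338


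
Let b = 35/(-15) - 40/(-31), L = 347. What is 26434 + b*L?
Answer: 2424703/93 ≈ 26072.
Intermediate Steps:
b = -97/93 (b = 35*(-1/15) - 40*(-1/31) = -7/3 + 40/31 = -97/93 ≈ -1.0430)
26434 + b*L = 26434 - 97/93*347 = 26434 - 33659/93 = 2424703/93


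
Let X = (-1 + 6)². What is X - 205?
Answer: -180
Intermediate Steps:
X = 25 (X = 5² = 25)
X - 205 = 25 - 205 = -180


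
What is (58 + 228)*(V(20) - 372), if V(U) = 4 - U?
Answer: -110968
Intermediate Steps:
(58 + 228)*(V(20) - 372) = (58 + 228)*((4 - 1*20) - 372) = 286*((4 - 20) - 372) = 286*(-16 - 372) = 286*(-388) = -110968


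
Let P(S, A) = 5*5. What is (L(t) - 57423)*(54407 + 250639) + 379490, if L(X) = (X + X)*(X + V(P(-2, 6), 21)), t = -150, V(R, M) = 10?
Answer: -4704344968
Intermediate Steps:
P(S, A) = 25
L(X) = 2*X*(10 + X) (L(X) = (X + X)*(X + 10) = (2*X)*(10 + X) = 2*X*(10 + X))
(L(t) - 57423)*(54407 + 250639) + 379490 = (2*(-150)*(10 - 150) - 57423)*(54407 + 250639) + 379490 = (2*(-150)*(-140) - 57423)*305046 + 379490 = (42000 - 57423)*305046 + 379490 = -15423*305046 + 379490 = -4704724458 + 379490 = -4704344968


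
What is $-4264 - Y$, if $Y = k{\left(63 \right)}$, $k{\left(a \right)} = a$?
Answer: $-4327$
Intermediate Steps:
$Y = 63$
$-4264 - Y = -4264 - 63 = -4327$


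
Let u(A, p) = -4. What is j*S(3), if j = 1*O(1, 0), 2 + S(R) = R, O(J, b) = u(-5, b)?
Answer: -4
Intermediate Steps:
O(J, b) = -4
S(R) = -2 + R
j = -4 (j = 1*(-4) = -4)
j*S(3) = -4*(-2 + 3) = -4*1 = -4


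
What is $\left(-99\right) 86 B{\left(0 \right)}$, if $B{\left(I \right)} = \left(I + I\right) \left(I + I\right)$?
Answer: $0$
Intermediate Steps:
$B{\left(I \right)} = 4 I^{2}$ ($B{\left(I \right)} = 2 I 2 I = 4 I^{2}$)
$\left(-99\right) 86 B{\left(0 \right)} = \left(-99\right) 86 \cdot 4 \cdot 0^{2} = - 8514 \cdot 4 \cdot 0 = \left(-8514\right) 0 = 0$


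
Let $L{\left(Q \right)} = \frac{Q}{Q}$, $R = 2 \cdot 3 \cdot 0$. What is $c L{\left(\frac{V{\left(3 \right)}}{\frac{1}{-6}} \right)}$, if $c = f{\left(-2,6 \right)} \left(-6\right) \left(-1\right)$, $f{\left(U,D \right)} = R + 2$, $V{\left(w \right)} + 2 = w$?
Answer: $12$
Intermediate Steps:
$V{\left(w \right)} = -2 + w$
$R = 0$ ($R = 6 \cdot 0 = 0$)
$f{\left(U,D \right)} = 2$ ($f{\left(U,D \right)} = 0 + 2 = 2$)
$L{\left(Q \right)} = 1$
$c = 12$ ($c = 2 \left(-6\right) \left(-1\right) = \left(-12\right) \left(-1\right) = 12$)
$c L{\left(\frac{V{\left(3 \right)}}{\frac{1}{-6}} \right)} = 12 \cdot 1 = 12$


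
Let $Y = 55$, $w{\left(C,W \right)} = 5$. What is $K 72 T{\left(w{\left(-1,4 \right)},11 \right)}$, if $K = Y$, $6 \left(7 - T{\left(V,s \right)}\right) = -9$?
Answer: $33660$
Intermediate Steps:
$T{\left(V,s \right)} = \frac{17}{2}$ ($T{\left(V,s \right)} = 7 - - \frac{3}{2} = 7 + \frac{3}{2} = \frac{17}{2}$)
$K = 55$
$K 72 T{\left(w{\left(-1,4 \right)},11 \right)} = 55 \cdot 72 \cdot \frac{17}{2} = 3960 \cdot \frac{17}{2} = 33660$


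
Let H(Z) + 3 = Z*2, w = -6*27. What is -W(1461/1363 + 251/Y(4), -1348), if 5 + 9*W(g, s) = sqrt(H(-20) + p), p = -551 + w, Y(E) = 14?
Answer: 5/9 - 2*I*sqrt(21)/3 ≈ 0.55556 - 3.055*I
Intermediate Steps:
w = -162
H(Z) = -3 + 2*Z (H(Z) = -3 + Z*2 = -3 + 2*Z)
p = -713 (p = -551 - 162 = -713)
W(g, s) = -5/9 + 2*I*sqrt(21)/3 (W(g, s) = -5/9 + sqrt((-3 + 2*(-20)) - 713)/9 = -5/9 + sqrt((-3 - 40) - 713)/9 = -5/9 + sqrt(-43 - 713)/9 = -5/9 + sqrt(-756)/9 = -5/9 + (6*I*sqrt(21))/9 = -5/9 + 2*I*sqrt(21)/3)
-W(1461/1363 + 251/Y(4), -1348) = -(-5/9 + 2*I*sqrt(21)/3) = 5/9 - 2*I*sqrt(21)/3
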